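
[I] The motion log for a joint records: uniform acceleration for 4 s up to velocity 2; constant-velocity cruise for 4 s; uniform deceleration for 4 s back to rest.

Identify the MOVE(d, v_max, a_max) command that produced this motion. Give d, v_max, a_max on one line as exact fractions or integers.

a_max = 2/4 = 1/2
d_a = ½·2·4 = 4; d_c = 2·4 = 8
d = 2·4 + 8 = 16
t_c = 4 > 0 → v_max = v_peak = 2

d=16 v_max=2 a_max=1/2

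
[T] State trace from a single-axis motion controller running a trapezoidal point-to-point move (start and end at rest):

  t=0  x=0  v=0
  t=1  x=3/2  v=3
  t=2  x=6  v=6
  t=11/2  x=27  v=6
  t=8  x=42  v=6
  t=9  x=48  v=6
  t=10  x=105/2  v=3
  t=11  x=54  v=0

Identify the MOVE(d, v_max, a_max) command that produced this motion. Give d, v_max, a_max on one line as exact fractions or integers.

d=54 v_max=6 a_max=3

final state: t=11, x=54, v=0 → d = 54
a_max = (3−0)/(1−0) = 3
max v = 6 over t∈[2,9] → v_max = 6
check: 6·(2+7) = 54 ✓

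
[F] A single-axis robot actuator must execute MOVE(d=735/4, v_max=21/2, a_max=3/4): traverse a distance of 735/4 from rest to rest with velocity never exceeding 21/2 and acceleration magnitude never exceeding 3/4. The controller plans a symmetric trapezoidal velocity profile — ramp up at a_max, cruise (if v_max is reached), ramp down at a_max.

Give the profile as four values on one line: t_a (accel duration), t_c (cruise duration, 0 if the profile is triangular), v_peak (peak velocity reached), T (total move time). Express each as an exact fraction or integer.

vₘ²/aₘ = (21/2)²/(3/4) = 147
735/4 ≥ 147 ⇒ cruise phase
t_a = (21/2)/(3/4) = 14; v_peak = 21/2
d_cruise = 735/4 − 147 = 147/4; t_c = (147/4)/(21/2) = 7/2
T = 2·14 + 7/2 = 63/2

t_a=14 t_c=7/2 v_peak=21/2 T=63/2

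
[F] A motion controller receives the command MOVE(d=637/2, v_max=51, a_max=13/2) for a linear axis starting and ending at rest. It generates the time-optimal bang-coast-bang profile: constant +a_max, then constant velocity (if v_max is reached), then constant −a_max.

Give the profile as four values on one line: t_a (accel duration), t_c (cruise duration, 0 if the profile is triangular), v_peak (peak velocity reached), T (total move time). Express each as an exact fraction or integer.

t_a=7 t_c=0 v_peak=91/2 T=14

(v_max)²/a_max = 51²/(13/2) = 5202/13
637/2 < 5202/13 so t_c = 0
v_peak = √(637/2·13/2) = √(8281/4) = 91/2
t_a = (91/2)/(13/2) = 7; t_c = 0
T = 2·7 = 14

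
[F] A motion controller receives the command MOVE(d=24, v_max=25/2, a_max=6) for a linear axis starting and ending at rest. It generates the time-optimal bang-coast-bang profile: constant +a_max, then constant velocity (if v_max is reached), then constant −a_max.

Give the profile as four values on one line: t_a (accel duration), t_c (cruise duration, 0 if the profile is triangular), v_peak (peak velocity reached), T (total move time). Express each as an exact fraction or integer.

t_a=2 t_c=0 v_peak=12 T=4

vₘ²/aₘ = (25/2)²/6 = 625/24
24 < 625/24 ⇒ no cruise
v_peak = √(24·6) = √144 = 12
t_a = 12/6 = 2; t_c = 0
T = 2·2 = 4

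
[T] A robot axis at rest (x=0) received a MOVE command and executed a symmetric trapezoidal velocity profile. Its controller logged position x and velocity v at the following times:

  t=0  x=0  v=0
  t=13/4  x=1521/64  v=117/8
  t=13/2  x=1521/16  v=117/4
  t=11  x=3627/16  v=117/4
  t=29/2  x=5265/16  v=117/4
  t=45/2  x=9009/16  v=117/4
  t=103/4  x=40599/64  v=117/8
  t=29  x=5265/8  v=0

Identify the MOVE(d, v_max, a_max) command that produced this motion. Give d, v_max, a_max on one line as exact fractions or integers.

d=5265/8 v_max=117/4 a_max=9/2

final state: t=29, x=5265/8, v=0 → d = 5265/8
a_max = (117/8−0)/(13/4−0) = 9/2
max v = 117/4 over t∈[13/2,45/2] → v_max = 117/4
check: 117/4·(13/2+16) = 5265/8 ✓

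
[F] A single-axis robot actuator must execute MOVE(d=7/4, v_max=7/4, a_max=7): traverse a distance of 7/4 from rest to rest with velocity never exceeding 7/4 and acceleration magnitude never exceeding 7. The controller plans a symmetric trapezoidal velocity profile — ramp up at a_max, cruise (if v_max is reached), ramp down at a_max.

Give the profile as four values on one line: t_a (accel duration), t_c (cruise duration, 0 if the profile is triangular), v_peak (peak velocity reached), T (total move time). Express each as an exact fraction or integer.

t_a=1/4 t_c=3/4 v_peak=7/4 T=5/4

v_max²/a_max = (7/4)²/7 = 7/16
7/4 ≥ 7/16 → trapezoidal
t_a = (7/4)/7 = 1/4; v_peak = 7/4
d_cruise = 7/4 − 7/16 = 21/16; t_c = (21/16)/(7/4) = 3/4
T = 2·1/4 + 3/4 = 5/4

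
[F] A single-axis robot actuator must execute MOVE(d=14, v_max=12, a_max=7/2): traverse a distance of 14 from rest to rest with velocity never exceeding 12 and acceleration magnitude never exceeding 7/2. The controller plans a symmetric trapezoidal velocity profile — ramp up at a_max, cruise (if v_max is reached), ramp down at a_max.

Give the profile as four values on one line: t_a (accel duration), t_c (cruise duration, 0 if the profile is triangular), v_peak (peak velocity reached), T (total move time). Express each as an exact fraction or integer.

(v_max)²/a_max = 12²/(7/2) = 288/7
14 < 288/7 ⇒ no cruise
v_peak = √(14·7/2) = √49 = 7
t_a = 7/(7/2) = 2; t_c = 0
T = 2·2 = 4

t_a=2 t_c=0 v_peak=7 T=4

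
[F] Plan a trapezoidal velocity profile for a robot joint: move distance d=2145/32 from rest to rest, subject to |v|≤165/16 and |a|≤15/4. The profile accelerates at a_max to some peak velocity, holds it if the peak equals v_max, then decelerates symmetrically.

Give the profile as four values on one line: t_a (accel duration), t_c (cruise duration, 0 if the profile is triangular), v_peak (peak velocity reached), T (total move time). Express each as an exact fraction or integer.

t_a=11/4 t_c=15/4 v_peak=165/16 T=37/4

vₘ²/aₘ = (165/16)²/(15/4) = 1815/64
2145/32 ≥ 1815/64 → trapezoidal
t_a = (165/16)/(15/4) = 11/4; v_peak = 165/16
d_cruise = 2145/32 − 1815/64 = 2475/64; t_c = (2475/64)/(165/16) = 15/4
T = 2·11/4 + 15/4 = 37/4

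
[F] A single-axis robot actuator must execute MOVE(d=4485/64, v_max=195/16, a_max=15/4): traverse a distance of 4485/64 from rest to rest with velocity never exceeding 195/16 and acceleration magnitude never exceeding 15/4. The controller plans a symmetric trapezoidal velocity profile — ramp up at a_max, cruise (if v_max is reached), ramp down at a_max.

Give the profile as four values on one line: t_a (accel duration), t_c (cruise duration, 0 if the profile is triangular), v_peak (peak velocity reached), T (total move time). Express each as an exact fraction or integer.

t_a=13/4 t_c=5/2 v_peak=195/16 T=9

(v_max)²/a_max = (195/16)²/(15/4) = 2535/64
4485/64 ≥ 2535/64 so v_max reached
t_a = (195/16)/(15/4) = 13/4; v_peak = 195/16
d_cruise = 4485/64 − 2535/64 = 975/32; t_c = (975/32)/(195/16) = 5/2
T = 2·13/4 + 5/2 = 9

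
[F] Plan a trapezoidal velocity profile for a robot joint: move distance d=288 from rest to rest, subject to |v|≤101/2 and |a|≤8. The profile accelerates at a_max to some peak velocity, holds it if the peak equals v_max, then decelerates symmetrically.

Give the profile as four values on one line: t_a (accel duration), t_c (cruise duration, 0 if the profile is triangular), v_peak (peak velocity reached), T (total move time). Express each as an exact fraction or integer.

vₘ²/aₘ = (101/2)²/8 = 10201/32
288 < 10201/32 → triangular
v_peak = √(288·8) = √2304 = 48
t_a = 48/8 = 6; t_c = 0
T = 2·6 = 12

t_a=6 t_c=0 v_peak=48 T=12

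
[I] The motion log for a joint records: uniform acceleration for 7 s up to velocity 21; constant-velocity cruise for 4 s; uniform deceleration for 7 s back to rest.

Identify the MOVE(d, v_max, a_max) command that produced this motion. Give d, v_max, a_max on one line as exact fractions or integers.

a_max = 21/7 = 3
d_a = ½·21·7 = 147/2; d_c = 21·4 = 84
d = 2·147/2 + 84 = 231
t_c = 4 > 0 ⇒ limit active, v_max = 21

d=231 v_max=21 a_max=3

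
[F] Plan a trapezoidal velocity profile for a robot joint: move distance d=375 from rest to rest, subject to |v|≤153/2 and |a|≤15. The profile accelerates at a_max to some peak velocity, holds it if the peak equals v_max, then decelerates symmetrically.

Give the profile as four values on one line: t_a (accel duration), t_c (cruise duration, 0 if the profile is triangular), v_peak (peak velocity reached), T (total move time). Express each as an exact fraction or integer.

vₘ²/aₘ = (153/2)²/15 = 7803/20
375 < 7803/20 ⇒ no cruise
v_peak = √(375·15) = √5625 = 75
t_a = 75/15 = 5; t_c = 0
T = 2·5 = 10

t_a=5 t_c=0 v_peak=75 T=10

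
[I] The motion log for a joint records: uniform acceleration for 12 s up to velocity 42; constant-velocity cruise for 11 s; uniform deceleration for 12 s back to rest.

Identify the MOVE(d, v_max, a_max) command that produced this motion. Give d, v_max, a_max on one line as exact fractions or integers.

a_max = 42/12 = 7/2
d_a = ½·42·12 = 252; d_c = 42·11 = 462
d = 2·252 + 462 = 966
t_c = 11 > 0 ⇒ limit active, v_max = 42

d=966 v_max=42 a_max=7/2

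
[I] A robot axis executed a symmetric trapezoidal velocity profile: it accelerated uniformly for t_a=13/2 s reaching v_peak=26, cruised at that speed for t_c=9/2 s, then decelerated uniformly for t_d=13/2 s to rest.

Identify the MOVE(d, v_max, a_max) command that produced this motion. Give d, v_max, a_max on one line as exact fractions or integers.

a_max = 26/(13/2) = 4
d_a = ½·26·13/2 = 169/2; d_c = 26·9/2 = 117
d = 2·169/2 + 117 = 286
t_c = 9/2 > 0 so v_max = 26

d=286 v_max=26 a_max=4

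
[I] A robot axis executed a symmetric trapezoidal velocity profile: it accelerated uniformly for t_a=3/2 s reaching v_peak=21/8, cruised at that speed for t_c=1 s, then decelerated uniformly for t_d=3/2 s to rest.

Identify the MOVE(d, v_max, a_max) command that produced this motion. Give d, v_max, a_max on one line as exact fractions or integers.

a_max = (21/8)/(3/2) = 7/4
d_a = ½·21/8·3/2 = 63/32; d_c = 21/8·1 = 21/8
d = 2·63/32 + 21/8 = 105/16
t_c = 1 > 0 so v_max = 21/8

d=105/16 v_max=21/8 a_max=7/4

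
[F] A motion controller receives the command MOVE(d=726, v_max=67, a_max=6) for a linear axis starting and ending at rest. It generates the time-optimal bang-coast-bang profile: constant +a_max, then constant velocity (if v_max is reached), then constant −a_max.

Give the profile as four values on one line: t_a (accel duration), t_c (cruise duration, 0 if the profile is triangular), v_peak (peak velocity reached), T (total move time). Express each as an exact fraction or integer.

t_a=11 t_c=0 v_peak=66 T=22

v_max²/a_max = 67²/6 = 4489/6
726 < 4489/6 → triangular
v_peak = √(726·6) = √4356 = 66
t_a = 66/6 = 11; t_c = 0
T = 2·11 = 22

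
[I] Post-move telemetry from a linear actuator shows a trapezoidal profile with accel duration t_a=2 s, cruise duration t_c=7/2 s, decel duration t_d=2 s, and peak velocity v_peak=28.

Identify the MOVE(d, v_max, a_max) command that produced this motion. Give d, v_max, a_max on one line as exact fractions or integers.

d=154 v_max=28 a_max=14

a_max = 28/2 = 14
d_a = ½·28·2 = 28; d_c = 28·7/2 = 98
d = 2·28 + 98 = 154
t_c = 7/2 > 0 so v_max = 28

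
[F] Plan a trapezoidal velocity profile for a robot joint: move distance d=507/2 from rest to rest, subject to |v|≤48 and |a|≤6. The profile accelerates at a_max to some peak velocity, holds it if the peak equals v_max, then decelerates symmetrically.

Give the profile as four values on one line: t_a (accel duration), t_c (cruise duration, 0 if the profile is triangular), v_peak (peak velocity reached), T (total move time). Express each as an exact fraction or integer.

t_a=13/2 t_c=0 v_peak=39 T=13

vₘ²/aₘ = 48²/6 = 384
507/2 < 384 ⇒ no cruise
v_peak = √(507/2·6) = √1521 = 39
t_a = 39/6 = 13/2; t_c = 0
T = 2·13/2 = 13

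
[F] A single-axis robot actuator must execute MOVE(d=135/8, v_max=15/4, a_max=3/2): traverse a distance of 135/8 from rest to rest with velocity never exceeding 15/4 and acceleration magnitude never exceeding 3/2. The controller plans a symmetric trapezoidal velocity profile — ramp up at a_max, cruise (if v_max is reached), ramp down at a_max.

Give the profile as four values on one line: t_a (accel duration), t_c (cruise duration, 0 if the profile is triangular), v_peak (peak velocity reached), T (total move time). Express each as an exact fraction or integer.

vₘ²/aₘ = (15/4)²/(3/2) = 75/8
135/8 ≥ 75/8 so v_max reached
t_a = (15/4)/(3/2) = 5/2; v_peak = 15/4
d_cruise = 135/8 − 75/8 = 15/2; t_c = (15/2)/(15/4) = 2
T = 2·5/2 + 2 = 7

t_a=5/2 t_c=2 v_peak=15/4 T=7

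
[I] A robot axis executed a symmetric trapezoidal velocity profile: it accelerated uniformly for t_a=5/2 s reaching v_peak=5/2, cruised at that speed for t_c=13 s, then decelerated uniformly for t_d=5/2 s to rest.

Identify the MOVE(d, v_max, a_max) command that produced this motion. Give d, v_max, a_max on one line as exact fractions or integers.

a_max = (5/2)/(5/2) = 1
d_a = ½·5/2·5/2 = 25/8; d_c = 5/2·13 = 65/2
d = 2·25/8 + 65/2 = 155/4
t_c = 13 > 0 ⇒ limit active, v_max = 5/2

d=155/4 v_max=5/2 a_max=1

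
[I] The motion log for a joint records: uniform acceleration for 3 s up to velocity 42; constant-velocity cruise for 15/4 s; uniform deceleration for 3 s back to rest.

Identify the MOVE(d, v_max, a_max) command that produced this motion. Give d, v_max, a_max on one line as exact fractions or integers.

a_max = 42/3 = 14
d_a = ½·42·3 = 63; d_c = 42·15/4 = 315/2
d = 2·63 + 315/2 = 567/2
t_c = 15/4 > 0 so v_max = 42

d=567/2 v_max=42 a_max=14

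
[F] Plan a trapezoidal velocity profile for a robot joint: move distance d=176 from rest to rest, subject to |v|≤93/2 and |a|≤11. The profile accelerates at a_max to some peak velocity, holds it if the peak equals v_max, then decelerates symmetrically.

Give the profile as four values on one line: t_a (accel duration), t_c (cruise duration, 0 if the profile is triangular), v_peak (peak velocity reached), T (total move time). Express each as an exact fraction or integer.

t_a=4 t_c=0 v_peak=44 T=8

(v_max)²/a_max = (93/2)²/11 = 8649/44
176 < 8649/44 → triangular
v_peak = √(176·11) = √1936 = 44
t_a = 44/11 = 4; t_c = 0
T = 2·4 = 8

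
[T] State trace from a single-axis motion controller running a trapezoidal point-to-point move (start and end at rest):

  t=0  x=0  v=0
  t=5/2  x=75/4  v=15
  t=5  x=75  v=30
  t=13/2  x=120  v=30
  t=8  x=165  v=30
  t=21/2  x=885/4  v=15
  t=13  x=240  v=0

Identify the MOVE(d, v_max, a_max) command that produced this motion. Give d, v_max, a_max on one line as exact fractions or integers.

final state: t=13, x=240, v=0 → d = 240
a_max = (15−0)/(5/2−0) = 6
max v = 30 over t∈[5,8] → v_max = 30
check: 30·(5+3) = 240 ✓

d=240 v_max=30 a_max=6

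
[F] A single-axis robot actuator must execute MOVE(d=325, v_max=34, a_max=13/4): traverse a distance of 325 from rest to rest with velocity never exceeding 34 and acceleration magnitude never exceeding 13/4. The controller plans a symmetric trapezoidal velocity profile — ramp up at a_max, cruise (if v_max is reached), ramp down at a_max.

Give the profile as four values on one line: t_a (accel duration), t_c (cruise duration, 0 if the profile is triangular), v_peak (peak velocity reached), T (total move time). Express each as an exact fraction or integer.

t_a=10 t_c=0 v_peak=65/2 T=20

(v_max)²/a_max = 34²/(13/4) = 4624/13
325 < 4624/13 → triangular
v_peak = √(325·13/4) = √(4225/4) = 65/2
t_a = (65/2)/(13/4) = 10; t_c = 0
T = 2·10 = 20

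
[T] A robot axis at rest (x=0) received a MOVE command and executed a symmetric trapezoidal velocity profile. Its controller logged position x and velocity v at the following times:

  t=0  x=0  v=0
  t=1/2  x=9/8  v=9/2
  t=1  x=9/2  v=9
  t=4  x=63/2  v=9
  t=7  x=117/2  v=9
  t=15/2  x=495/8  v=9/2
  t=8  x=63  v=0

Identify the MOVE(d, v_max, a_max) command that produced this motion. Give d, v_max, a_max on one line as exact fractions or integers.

d=63 v_max=9 a_max=9

final state: t=8, x=63, v=0 → d = 63
a_max = (9/2−0)/(1/2−0) = 9
max v = 9 over t∈[1,7] → v_max = 9
check: 9·(1+6) = 63 ✓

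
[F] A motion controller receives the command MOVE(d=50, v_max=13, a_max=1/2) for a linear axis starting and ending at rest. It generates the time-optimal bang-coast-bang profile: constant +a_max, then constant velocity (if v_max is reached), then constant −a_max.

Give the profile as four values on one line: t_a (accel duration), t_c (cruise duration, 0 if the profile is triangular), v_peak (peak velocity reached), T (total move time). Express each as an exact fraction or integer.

vₘ²/aₘ = 13²/(1/2) = 338
50 < 338 ⇒ no cruise
v_peak = √(50·1/2) = √25 = 5
t_a = 5/(1/2) = 10; t_c = 0
T = 2·10 = 20

t_a=10 t_c=0 v_peak=5 T=20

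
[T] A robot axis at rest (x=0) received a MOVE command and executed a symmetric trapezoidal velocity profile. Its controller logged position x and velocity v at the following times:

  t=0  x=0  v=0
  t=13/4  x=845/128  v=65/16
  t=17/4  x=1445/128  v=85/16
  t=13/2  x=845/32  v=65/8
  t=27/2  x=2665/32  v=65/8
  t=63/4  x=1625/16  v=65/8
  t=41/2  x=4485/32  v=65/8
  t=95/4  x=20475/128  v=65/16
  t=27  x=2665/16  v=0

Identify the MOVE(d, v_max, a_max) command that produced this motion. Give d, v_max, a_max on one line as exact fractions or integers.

d=2665/16 v_max=65/8 a_max=5/4

final state: t=27, x=2665/16, v=0 → d = 2665/16
a_max = (65/16−0)/(13/4−0) = 5/4
max v = 65/8 over t∈[13/2,41/2] → v_max = 65/8
check: 65/8·(13/2+14) = 2665/16 ✓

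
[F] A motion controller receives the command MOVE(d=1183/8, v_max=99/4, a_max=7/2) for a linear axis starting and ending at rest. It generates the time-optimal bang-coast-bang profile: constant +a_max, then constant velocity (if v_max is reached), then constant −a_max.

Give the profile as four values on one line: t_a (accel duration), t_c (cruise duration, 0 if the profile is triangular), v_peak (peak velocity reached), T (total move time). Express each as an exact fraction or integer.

t_a=13/2 t_c=0 v_peak=91/4 T=13

vₘ²/aₘ = (99/4)²/(7/2) = 9801/56
1183/8 < 9801/56 → triangular
v_peak = √(1183/8·7/2) = √(8281/16) = 91/4
t_a = (91/4)/(7/2) = 13/2; t_c = 0
T = 2·13/2 = 13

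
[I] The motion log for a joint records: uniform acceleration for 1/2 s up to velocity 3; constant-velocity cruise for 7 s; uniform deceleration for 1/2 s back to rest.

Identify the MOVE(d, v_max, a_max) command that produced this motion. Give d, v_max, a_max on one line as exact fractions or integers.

a_max = 3/(1/2) = 6
d_a = ½·3·1/2 = 3/4; d_c = 3·7 = 21
d = 2·3/4 + 21 = 45/2
t_c = 7 > 0 → v_max = v_peak = 3

d=45/2 v_max=3 a_max=6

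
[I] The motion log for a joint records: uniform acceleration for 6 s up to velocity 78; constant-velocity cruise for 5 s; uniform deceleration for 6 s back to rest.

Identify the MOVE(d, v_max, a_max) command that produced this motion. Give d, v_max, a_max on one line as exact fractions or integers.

a_max = 78/6 = 13
d_a = ½·78·6 = 234; d_c = 78·5 = 390
d = 2·234 + 390 = 858
t_c = 5 > 0 so v_max = 78

d=858 v_max=78 a_max=13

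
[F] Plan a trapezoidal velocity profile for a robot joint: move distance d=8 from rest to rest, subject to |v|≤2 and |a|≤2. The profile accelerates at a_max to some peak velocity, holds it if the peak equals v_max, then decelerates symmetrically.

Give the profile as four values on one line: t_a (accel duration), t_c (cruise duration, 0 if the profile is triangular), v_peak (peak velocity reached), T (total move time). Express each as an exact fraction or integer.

t_a=1 t_c=3 v_peak=2 T=5

v_max²/a_max = 2²/2 = 2
8 ≥ 2 → trapezoidal
t_a = 2/2 = 1; v_peak = 2
d_cruise = 8 − 2 = 6; t_c = 6/2 = 3
T = 2·1 + 3 = 5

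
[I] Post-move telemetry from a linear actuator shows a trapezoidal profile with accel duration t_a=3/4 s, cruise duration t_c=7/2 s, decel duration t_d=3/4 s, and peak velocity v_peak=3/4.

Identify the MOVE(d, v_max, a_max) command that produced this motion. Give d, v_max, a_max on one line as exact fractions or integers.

d=51/16 v_max=3/4 a_max=1

a_max = (3/4)/(3/4) = 1
d_a = ½·3/4·3/4 = 9/32; d_c = 3/4·7/2 = 21/8
d = 2·9/32 + 21/8 = 51/16
t_c = 7/2 > 0 ⇒ limit active, v_max = 3/4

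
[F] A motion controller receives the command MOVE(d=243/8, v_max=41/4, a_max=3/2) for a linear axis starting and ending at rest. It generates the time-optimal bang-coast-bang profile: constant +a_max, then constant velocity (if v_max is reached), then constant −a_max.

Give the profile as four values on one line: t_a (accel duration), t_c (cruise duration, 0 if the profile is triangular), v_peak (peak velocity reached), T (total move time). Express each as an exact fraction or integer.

t_a=9/2 t_c=0 v_peak=27/4 T=9

v_max²/a_max = (41/4)²/(3/2) = 1681/24
243/8 < 1681/24 → triangular
v_peak = √(243/8·3/2) = √(729/16) = 27/4
t_a = (27/4)/(3/2) = 9/2; t_c = 0
T = 2·9/2 = 9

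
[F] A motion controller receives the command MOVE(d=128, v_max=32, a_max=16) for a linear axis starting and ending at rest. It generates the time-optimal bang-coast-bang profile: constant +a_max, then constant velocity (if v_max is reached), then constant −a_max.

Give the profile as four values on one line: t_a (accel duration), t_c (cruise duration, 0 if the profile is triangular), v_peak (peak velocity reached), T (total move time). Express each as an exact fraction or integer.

(v_max)²/a_max = 32²/16 = 64
128 ≥ 64 ⇒ cruise phase
t_a = 32/16 = 2; v_peak = 32
d_cruise = 128 − 64 = 64; t_c = 64/32 = 2
T = 2·2 + 2 = 6

t_a=2 t_c=2 v_peak=32 T=6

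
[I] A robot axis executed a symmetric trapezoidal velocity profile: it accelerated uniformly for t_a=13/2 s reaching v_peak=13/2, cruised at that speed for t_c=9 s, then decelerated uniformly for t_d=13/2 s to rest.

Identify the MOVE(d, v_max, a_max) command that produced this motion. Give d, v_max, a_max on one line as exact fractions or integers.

a_max = (13/2)/(13/2) = 1
d_a = ½·13/2·13/2 = 169/8; d_c = 13/2·9 = 117/2
d = 2·169/8 + 117/2 = 403/4
t_c = 9 > 0 → v_max = v_peak = 13/2

d=403/4 v_max=13/2 a_max=1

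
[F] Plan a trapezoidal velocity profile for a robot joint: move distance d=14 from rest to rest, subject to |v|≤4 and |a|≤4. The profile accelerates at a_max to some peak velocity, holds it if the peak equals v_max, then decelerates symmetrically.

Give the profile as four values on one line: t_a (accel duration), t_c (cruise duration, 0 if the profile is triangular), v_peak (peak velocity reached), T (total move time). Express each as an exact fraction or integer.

t_a=1 t_c=5/2 v_peak=4 T=9/2

(v_max)²/a_max = 4²/4 = 4
14 ≥ 4 ⇒ cruise phase
t_a = 4/4 = 1; v_peak = 4
d_cruise = 14 − 4 = 10; t_c = 10/4 = 5/2
T = 2·1 + 5/2 = 9/2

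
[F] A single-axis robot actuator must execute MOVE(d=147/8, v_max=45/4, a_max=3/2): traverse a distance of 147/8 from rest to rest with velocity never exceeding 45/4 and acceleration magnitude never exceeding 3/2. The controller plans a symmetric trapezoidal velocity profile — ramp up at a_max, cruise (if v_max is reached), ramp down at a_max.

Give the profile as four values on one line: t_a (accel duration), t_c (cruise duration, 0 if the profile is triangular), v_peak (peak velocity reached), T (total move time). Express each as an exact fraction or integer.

t_a=7/2 t_c=0 v_peak=21/4 T=7

v_max²/a_max = (45/4)²/(3/2) = 675/8
147/8 < 675/8 so t_c = 0
v_peak = √(147/8·3/2) = √(441/16) = 21/4
t_a = (21/4)/(3/2) = 7/2; t_c = 0
T = 2·7/2 = 7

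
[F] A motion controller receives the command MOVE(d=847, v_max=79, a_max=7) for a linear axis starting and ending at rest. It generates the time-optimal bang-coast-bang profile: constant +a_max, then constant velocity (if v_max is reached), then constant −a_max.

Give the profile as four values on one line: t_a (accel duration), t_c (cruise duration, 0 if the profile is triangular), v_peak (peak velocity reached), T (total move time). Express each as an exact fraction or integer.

v_max²/a_max = 79²/7 = 6241/7
847 < 6241/7 ⇒ no cruise
v_peak = √(847·7) = √5929 = 77
t_a = 77/7 = 11; t_c = 0
T = 2·11 = 22

t_a=11 t_c=0 v_peak=77 T=22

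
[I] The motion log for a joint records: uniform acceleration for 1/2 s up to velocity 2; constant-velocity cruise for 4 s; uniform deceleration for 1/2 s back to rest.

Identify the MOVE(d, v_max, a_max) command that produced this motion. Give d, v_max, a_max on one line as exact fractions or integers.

a_max = 2/(1/2) = 4
d_a = ½·2·1/2 = 1/2; d_c = 2·4 = 8
d = 2·1/2 + 8 = 9
t_c = 4 > 0 ⇒ limit active, v_max = 2

d=9 v_max=2 a_max=4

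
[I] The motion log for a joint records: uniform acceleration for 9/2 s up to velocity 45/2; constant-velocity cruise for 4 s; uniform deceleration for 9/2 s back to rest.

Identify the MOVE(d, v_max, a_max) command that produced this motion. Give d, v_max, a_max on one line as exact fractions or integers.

a_max = (45/2)/(9/2) = 5
d_a = ½·45/2·9/2 = 405/8; d_c = 45/2·4 = 90
d = 2·405/8 + 90 = 765/4
t_c = 4 > 0 ⇒ limit active, v_max = 45/2

d=765/4 v_max=45/2 a_max=5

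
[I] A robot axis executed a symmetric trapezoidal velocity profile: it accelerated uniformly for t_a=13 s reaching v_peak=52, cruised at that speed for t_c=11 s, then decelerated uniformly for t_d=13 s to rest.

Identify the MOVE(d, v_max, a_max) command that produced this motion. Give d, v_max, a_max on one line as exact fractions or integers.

a_max = 52/13 = 4
d_a = ½·52·13 = 338; d_c = 52·11 = 572
d = 2·338 + 572 = 1248
t_c = 11 > 0 → v_max = v_peak = 52

d=1248 v_max=52 a_max=4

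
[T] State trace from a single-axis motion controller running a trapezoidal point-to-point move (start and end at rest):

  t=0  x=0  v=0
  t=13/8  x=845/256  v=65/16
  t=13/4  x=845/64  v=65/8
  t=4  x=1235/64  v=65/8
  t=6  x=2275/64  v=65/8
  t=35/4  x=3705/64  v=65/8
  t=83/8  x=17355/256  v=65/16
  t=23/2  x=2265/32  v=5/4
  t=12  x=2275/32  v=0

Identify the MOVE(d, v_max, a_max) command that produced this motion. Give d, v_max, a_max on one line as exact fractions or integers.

final state: t=12, x=2275/32, v=0 → d = 2275/32
a_max = (65/16−0)/(13/8−0) = 5/2
max v = 65/8 over t∈[13/4,35/4] → v_max = 65/8
check: 65/8·(13/4+11/2) = 2275/32 ✓

d=2275/32 v_max=65/8 a_max=5/2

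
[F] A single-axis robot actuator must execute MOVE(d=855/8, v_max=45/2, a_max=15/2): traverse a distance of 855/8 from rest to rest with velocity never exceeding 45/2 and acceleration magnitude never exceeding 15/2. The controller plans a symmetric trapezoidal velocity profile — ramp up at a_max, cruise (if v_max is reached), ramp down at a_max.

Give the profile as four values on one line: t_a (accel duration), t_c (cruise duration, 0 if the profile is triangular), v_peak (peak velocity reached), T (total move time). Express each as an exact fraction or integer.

t_a=3 t_c=7/4 v_peak=45/2 T=31/4

(v_max)²/a_max = (45/2)²/(15/2) = 135/2
855/8 ≥ 135/2 so v_max reached
t_a = (45/2)/(15/2) = 3; v_peak = 45/2
d_cruise = 855/8 − 135/2 = 315/8; t_c = (315/8)/(45/2) = 7/4
T = 2·3 + 7/4 = 31/4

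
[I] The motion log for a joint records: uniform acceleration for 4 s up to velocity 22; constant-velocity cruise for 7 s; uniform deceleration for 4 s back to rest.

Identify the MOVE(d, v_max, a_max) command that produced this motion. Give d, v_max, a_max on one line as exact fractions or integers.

d=242 v_max=22 a_max=11/2

a_max = 22/4 = 11/2
d_a = ½·22·4 = 44; d_c = 22·7 = 154
d = 2·44 + 154 = 242
t_c = 7 > 0 → v_max = v_peak = 22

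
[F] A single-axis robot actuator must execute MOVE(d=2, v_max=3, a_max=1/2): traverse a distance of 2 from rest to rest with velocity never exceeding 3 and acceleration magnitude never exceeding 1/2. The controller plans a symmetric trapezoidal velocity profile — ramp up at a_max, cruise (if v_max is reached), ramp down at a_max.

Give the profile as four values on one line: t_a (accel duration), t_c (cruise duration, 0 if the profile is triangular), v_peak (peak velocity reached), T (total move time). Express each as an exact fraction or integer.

vₘ²/aₘ = 3²/(1/2) = 18
2 < 18 ⇒ no cruise
v_peak = √(2·1/2) = √1 = 1
t_a = 1/(1/2) = 2; t_c = 0
T = 2·2 = 4

t_a=2 t_c=0 v_peak=1 T=4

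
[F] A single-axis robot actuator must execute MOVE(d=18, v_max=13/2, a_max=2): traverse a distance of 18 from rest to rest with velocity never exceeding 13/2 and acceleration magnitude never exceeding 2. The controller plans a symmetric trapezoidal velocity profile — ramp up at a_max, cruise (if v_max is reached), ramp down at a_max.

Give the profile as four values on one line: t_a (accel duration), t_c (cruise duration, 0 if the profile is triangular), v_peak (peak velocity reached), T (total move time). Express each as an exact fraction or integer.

t_a=3 t_c=0 v_peak=6 T=6

(v_max)²/a_max = (13/2)²/2 = 169/8
18 < 169/8 → triangular
v_peak = √(18·2) = √36 = 6
t_a = 6/2 = 3; t_c = 0
T = 2·3 = 6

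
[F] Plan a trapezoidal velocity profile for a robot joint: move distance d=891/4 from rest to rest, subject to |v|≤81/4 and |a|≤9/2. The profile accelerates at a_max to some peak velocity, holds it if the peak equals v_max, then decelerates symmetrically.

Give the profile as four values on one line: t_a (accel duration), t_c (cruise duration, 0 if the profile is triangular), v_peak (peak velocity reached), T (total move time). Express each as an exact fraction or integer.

t_a=9/2 t_c=13/2 v_peak=81/4 T=31/2

(v_max)²/a_max = (81/4)²/(9/2) = 729/8
891/4 ≥ 729/8 so v_max reached
t_a = (81/4)/(9/2) = 9/2; v_peak = 81/4
d_cruise = 891/4 − 729/8 = 1053/8; t_c = (1053/8)/(81/4) = 13/2
T = 2·9/2 + 13/2 = 31/2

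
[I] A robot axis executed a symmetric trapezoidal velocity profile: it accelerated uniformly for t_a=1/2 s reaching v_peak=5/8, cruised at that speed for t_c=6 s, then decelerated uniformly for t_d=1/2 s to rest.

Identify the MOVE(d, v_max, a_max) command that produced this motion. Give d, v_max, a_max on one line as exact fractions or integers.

a_max = (5/8)/(1/2) = 5/4
d_a = ½·5/8·1/2 = 5/32; d_c = 5/8·6 = 15/4
d = 2·5/32 + 15/4 = 65/16
t_c = 6 > 0 → v_max = v_peak = 5/8

d=65/16 v_max=5/8 a_max=5/4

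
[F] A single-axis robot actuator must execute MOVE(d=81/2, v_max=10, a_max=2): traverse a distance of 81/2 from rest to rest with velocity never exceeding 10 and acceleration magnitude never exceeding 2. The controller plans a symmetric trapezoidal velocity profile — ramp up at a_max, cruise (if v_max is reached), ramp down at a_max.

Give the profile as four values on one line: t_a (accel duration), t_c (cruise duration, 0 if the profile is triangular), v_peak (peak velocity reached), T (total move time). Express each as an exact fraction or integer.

t_a=9/2 t_c=0 v_peak=9 T=9

v_max²/a_max = 10²/2 = 50
81/2 < 50 → triangular
v_peak = √(81/2·2) = √81 = 9
t_a = 9/2; t_c = 0
T = 2·9/2 = 9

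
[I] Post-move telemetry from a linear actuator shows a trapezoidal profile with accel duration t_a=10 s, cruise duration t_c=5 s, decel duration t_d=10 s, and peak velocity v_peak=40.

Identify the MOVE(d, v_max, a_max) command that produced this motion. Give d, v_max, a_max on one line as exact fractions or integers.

d=600 v_max=40 a_max=4

a_max = 40/10 = 4
d_a = ½·40·10 = 200; d_c = 40·5 = 200
d = 2·200 + 200 = 600
t_c = 5 > 0 → v_max = v_peak = 40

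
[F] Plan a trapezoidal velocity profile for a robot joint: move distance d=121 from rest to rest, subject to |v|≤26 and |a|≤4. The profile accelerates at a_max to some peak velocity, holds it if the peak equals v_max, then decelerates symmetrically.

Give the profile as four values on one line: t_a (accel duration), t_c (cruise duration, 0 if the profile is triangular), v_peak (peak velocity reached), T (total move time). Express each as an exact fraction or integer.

vₘ²/aₘ = 26²/4 = 169
121 < 169 → triangular
v_peak = √(121·4) = √484 = 22
t_a = 22/4 = 11/2; t_c = 0
T = 2·11/2 = 11

t_a=11/2 t_c=0 v_peak=22 T=11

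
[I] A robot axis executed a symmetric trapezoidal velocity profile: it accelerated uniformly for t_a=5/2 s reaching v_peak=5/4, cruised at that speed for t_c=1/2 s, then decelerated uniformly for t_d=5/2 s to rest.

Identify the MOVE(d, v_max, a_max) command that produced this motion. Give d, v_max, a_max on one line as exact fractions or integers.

a_max = (5/4)/(5/2) = 1/2
d_a = ½·5/4·5/2 = 25/16; d_c = 5/4·1/2 = 5/8
d = 2·25/16 + 5/8 = 15/4
t_c = 1/2 > 0 → v_max = v_peak = 5/4

d=15/4 v_max=5/4 a_max=1/2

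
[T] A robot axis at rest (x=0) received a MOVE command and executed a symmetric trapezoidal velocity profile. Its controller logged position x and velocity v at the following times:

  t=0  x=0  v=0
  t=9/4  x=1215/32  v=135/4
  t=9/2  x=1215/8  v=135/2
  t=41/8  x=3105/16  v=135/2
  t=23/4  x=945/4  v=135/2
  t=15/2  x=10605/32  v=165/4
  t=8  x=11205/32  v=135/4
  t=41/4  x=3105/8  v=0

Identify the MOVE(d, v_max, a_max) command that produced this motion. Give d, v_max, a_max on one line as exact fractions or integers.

final state: t=41/4, x=3105/8, v=0 → d = 3105/8
a_max = (135/4−0)/(9/4−0) = 15
max v = 135/2 over t∈[9/2,23/4] → v_max = 135/2
check: 135/2·(9/2+5/4) = 3105/8 ✓

d=3105/8 v_max=135/2 a_max=15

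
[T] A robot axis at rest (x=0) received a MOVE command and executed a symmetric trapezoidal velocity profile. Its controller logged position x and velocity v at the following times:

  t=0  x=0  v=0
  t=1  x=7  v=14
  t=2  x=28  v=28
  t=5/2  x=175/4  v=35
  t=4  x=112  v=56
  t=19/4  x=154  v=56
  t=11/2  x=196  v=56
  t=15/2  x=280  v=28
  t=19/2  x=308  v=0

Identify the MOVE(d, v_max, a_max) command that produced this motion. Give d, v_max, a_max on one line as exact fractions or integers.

d=308 v_max=56 a_max=14

final state: t=19/2, x=308, v=0 → d = 308
a_max = (14−0)/(1−0) = 14
max v = 56 over t∈[4,11/2] → v_max = 56
check: 56·(4+3/2) = 308 ✓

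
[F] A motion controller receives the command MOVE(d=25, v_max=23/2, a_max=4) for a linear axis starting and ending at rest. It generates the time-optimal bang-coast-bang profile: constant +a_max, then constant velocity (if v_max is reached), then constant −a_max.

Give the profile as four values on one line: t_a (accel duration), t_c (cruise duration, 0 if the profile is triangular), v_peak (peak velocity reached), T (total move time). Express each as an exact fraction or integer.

t_a=5/2 t_c=0 v_peak=10 T=5

(v_max)²/a_max = (23/2)²/4 = 529/16
25 < 529/16 → triangular
v_peak = √(25·4) = √100 = 10
t_a = 10/4 = 5/2; t_c = 0
T = 2·5/2 = 5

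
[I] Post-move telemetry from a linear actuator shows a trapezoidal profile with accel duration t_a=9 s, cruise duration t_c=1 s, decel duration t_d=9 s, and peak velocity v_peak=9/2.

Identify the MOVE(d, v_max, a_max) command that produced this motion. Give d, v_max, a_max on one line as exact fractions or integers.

d=45 v_max=9/2 a_max=1/2

a_max = (9/2)/9 = 1/2
d_a = ½·9/2·9 = 81/4; d_c = 9/2·1 = 9/2
d = 2·81/4 + 9/2 = 45
t_c = 1 > 0 so v_max = 9/2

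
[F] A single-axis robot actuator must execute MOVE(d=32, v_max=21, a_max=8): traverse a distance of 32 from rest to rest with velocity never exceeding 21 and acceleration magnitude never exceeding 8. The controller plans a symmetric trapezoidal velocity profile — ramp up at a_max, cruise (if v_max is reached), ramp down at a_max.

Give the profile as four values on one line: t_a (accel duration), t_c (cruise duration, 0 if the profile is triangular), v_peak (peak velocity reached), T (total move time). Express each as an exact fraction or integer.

t_a=2 t_c=0 v_peak=16 T=4

vₘ²/aₘ = 21²/8 = 441/8
32 < 441/8 so t_c = 0
v_peak = √(32·8) = √256 = 16
t_a = 16/8 = 2; t_c = 0
T = 2·2 = 4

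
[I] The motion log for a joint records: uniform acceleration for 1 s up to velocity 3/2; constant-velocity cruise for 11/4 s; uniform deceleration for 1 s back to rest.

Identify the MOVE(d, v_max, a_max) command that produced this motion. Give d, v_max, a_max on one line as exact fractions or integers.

a_max = (3/2)/1 = 3/2
d_a = ½·3/2·1 = 3/4; d_c = 3/2·11/4 = 33/8
d = 2·3/4 + 33/8 = 45/8
t_c = 11/4 > 0 → v_max = v_peak = 3/2

d=45/8 v_max=3/2 a_max=3/2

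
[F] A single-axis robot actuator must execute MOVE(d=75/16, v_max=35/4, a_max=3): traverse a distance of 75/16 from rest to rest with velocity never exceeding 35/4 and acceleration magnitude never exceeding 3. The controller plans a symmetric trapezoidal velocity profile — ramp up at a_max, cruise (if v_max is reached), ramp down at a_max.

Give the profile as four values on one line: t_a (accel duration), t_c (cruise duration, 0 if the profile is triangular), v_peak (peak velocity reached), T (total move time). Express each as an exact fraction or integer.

vₘ²/aₘ = (35/4)²/3 = 1225/48
75/16 < 1225/48 so t_c = 0
v_peak = √(75/16·3) = √(225/16) = 15/4
t_a = (15/4)/3 = 5/4; t_c = 0
T = 2·5/4 = 5/2

t_a=5/4 t_c=0 v_peak=15/4 T=5/2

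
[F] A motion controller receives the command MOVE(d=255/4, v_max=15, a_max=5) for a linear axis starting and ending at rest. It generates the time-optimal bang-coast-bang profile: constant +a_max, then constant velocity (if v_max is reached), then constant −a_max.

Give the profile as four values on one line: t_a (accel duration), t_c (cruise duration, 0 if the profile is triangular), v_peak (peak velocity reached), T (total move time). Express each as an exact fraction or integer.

v_max²/a_max = 15²/5 = 45
255/4 ≥ 45 → trapezoidal
t_a = 15/5 = 3; v_peak = 15
d_cruise = 255/4 − 45 = 75/4; t_c = (75/4)/15 = 5/4
T = 2·3 + 5/4 = 29/4

t_a=3 t_c=5/4 v_peak=15 T=29/4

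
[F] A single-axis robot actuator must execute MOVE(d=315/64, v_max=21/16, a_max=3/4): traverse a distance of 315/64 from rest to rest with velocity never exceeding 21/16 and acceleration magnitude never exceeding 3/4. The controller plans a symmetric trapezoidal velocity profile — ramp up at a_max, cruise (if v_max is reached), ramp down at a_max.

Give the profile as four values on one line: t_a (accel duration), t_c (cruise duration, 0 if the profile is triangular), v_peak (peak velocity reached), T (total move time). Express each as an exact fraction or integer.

t_a=7/4 t_c=2 v_peak=21/16 T=11/2

v_max²/a_max = (21/16)²/(3/4) = 147/64
315/64 ≥ 147/64 ⇒ cruise phase
t_a = (21/16)/(3/4) = 7/4; v_peak = 21/16
d_cruise = 315/64 − 147/64 = 21/8; t_c = (21/8)/(21/16) = 2
T = 2·7/4 + 2 = 11/2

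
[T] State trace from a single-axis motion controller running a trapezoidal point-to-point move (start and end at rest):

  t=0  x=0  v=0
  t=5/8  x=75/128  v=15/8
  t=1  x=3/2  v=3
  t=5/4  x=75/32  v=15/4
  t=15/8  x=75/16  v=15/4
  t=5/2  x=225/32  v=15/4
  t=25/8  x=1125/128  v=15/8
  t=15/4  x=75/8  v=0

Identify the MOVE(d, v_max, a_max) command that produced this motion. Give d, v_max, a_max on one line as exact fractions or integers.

final state: t=15/4, x=75/8, v=0 → d = 75/8
a_max = (15/8−0)/(5/8−0) = 3
max v = 15/4 over t∈[5/4,5/2] → v_max = 15/4
check: 15/4·(5/4+5/4) = 75/8 ✓

d=75/8 v_max=15/4 a_max=3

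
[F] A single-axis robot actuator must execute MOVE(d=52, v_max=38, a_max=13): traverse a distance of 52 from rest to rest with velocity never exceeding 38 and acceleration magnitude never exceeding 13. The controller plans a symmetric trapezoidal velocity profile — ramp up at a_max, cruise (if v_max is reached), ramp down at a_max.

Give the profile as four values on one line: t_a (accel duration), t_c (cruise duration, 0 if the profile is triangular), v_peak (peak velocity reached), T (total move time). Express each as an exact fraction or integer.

vₘ²/aₘ = 38²/13 = 1444/13
52 < 1444/13 → triangular
v_peak = √(52·13) = √676 = 26
t_a = 26/13 = 2; t_c = 0
T = 2·2 = 4

t_a=2 t_c=0 v_peak=26 T=4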